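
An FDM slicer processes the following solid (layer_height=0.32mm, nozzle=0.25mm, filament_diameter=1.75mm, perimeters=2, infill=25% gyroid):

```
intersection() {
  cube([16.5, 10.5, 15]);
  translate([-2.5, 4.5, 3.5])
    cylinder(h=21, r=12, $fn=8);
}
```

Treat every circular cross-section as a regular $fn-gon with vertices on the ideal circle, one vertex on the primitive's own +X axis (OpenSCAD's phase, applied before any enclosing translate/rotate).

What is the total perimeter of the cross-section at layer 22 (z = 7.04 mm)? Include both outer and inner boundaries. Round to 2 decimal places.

36.52 mm

At z = 7.04 mm: the 16.5×10.5 cube contributes its full rectangle (perimeter 54.00 mm); the r=12 cylinder at (-2.5, 4.5) contributes a regular 8-gon of circumradius 12 (perimeter = 2·8·12.000·sin(180°/8) = 73.48 mm); Keeping only the common overlap: the r=12 cylinder at (-2.5, 4.5) partially overlaps the 16.5×10.5 cube; clipping to the common part keeps 88.10 mm² — boundary = 36.52 mm. Overall, the cross-section is a single solid region. Total boundary length (outer) = 36.52 mm.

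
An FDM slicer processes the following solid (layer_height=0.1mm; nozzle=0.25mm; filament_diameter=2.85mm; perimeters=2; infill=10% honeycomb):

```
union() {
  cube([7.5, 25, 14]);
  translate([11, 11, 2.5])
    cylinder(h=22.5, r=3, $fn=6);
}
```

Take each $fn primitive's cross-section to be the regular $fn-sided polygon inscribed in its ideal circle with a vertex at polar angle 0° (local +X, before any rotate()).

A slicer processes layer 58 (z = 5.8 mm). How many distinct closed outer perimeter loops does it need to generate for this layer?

2

At z = 5.8 mm: the 7.5×25 cube contributes its full rectangle; the r=3 cylinder at (11, 11) gives a regular 6-gon of circumradius 3 (constant along its height); Merging all regions: the 2 present regions are separate (no shared area or edge), so areas and boundary lengths simply add and each stays a separate island — 2 connected regions. The result has 2 disconnected regions.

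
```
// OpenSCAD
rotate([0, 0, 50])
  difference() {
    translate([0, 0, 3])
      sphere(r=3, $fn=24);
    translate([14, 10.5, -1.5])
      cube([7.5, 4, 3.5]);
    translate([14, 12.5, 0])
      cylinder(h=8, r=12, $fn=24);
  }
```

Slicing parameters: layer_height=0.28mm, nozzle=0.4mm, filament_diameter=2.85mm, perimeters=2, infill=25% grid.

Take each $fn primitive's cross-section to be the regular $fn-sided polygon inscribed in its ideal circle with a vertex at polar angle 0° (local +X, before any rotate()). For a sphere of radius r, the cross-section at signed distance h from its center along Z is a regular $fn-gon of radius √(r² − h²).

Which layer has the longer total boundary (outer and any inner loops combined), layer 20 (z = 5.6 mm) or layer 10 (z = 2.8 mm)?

Layer 20 (z = 5.6): the sphere: section is a regular 24-gon, circumradius = √(r²−h²) = √(3²−2.6²) = 1.497 (perimeter = 2·24·1.497·sin(180°/24) = 9.38 mm); the cube at (14, 10.5) is not intersected at this z (z outside [-1.5, 2]); the r=12 cylinder at (14, 12.5) gives a regular 24-gon of circumradius 12 (constant along its height) (perimeter = 2·24·12.000·sin(180°/24) = 75.18 mm); Taking the first minus the rest: starting from the r=3 sphere, the r=12 cylinder at (14, 12.5) misses the remaining region (no effect) — boundary = 9.38 mm; (rotated 50° about Z; rotation is an isometry so areas/perimeters/island counts are preserved). So its perimeter = 9.38 mm. Layer 10 (z = 2.8): the r=3 sphere slices to a regular 24-gon of circumradius 2.993 (√(r²−h²) with h=0.2 from center) (perimeter = 2·24·2.993·sin(180°/24) = 18.75 mm); the cube at (14, 10.5) is not intersected at this z (z outside [-1.5, 2]); the r=12 cylinder at (14, 12.5) contributes a regular 24-gon of circumradius 12 (perimeter = 2·24·12.000·sin(180°/24) = 75.18 mm); After the difference (first − rest): starting from the r=3 sphere, the r=12 cylinder at (14, 12.5) misses the remaining region (no effect) — boundary = 18.75 mm; (whole slice rotated 50° about Z — lengths, areas and connectivity unchanged). So its perimeter = 18.75 mm. Layer 10 is larger (18.75 vs 9.38 mm).

layer 10 (z = 2.8 mm)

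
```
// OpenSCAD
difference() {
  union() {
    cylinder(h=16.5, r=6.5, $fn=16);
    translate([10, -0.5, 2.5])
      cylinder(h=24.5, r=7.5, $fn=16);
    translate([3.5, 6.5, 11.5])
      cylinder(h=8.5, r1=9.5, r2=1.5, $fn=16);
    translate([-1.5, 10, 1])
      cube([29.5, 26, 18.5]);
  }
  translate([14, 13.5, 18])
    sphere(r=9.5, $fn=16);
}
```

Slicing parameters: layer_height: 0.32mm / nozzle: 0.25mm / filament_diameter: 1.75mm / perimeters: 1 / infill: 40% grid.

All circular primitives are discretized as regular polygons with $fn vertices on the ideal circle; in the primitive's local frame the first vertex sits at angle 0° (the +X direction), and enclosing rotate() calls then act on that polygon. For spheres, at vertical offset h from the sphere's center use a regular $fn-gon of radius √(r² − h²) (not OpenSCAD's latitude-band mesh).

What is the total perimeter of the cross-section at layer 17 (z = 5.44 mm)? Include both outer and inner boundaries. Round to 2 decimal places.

At z = 5.44 mm: the cylinder: section is a regular 16-gon, circumradius r=6.5 (perimeter = 2·16·6.500·sin(180°/16) = 40.58 mm); the cylinder at (10, -0.5): section is a regular 16-gon, circumradius r=7.5 (perimeter = 2·16·7.500·sin(180°/16) = 46.82 mm); the cone at (3.5, 6.5) is absent (z outside [11.5, 20]); the cube at (-1.5, 10) (footprint 29.5×26) is included at this height (perimeter 111.00 mm); Merging all regions: the regions partially overlap (shared area 24.83 mm²), so the edge portions inside another operand are dropped and the merged outline is re-measured after clipping — boundary = 177.22 mm; the sphere at (14, 13.5) is not intersected at this z (|z−center|=12.560 > r=9.5); After the difference (first − rest): none of the subtracted shapes is present at this height, so that combined region is unchanged — boundary = 177.22 mm. Overall, the cross-section has 2 separate islands. Total boundary length (outer) = 177.22 mm.

177.22 mm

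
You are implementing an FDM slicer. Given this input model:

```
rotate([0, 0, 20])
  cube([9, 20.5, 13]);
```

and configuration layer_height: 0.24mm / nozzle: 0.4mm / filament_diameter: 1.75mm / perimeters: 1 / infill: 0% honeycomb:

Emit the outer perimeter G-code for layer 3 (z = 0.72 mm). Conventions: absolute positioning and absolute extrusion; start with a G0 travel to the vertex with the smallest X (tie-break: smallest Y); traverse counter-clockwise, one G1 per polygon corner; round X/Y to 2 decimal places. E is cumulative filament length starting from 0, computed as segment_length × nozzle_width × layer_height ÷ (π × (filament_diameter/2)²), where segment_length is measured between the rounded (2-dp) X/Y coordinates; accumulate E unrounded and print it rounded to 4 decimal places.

At z = 0.72 mm: the cube is present — its section is the full 9×20.5 rectangle; (rotated 20° about Z; rotation is an isometry so areas/perimeters/island counts are preserved). The outline is a single polygon with 4 vertices. Extrusion per mm of travel: 0.4 × 0.24 / (π × 0.875²) = 0.039912. Accumulating E over each segment gives final E = 2.3548.

G0 X-7.01 Y19.26 Z0.72
G1 X0.00 Y0.00 E0.8180
G1 X8.46 Y3.08 E1.1774
G1 X1.45 Y22.34 E1.9954
G1 X-7.01 Y19.26 E2.3548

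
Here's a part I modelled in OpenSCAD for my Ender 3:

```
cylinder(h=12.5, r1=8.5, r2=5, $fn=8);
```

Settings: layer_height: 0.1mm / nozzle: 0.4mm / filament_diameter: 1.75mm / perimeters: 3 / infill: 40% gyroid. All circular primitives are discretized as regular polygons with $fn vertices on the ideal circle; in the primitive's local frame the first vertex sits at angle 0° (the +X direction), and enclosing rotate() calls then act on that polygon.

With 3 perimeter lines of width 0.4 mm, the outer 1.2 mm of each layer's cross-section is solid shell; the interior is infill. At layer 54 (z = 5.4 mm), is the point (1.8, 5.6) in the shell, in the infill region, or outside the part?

shell

At z = 5.4 mm: the cone: at t=0.432 of its height the radius interpolates to r₁+(r₂−r₁)t = 6.988, giving a regular 8-gon of that circumradius. Overall, the cross-section is a single solid region. The nearest boundary edge runs (4.94, 4.94)→(0.00, 6.99); distance from the point to it = 0.59 mm. The point is inside the cross-section, 0.59 mm from the nearest boundary — within the 1.2 mm shell band (3 × 0.4).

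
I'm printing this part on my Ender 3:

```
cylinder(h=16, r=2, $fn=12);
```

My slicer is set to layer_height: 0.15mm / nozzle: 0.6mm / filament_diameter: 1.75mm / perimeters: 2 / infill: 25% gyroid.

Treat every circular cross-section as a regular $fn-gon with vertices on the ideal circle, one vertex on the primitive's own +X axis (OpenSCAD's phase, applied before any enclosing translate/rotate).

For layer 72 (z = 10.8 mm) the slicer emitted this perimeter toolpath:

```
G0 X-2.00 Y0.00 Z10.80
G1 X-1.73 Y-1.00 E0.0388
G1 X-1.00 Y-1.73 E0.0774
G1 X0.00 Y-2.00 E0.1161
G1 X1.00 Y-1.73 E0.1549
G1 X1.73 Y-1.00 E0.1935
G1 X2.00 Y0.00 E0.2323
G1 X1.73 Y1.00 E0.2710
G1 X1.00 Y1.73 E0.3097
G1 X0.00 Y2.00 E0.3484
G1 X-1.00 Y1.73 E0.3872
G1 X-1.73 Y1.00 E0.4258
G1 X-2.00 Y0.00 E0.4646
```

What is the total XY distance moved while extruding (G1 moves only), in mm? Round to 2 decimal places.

12.42 mm

Sum the Euclidean lengths of each G1 segment: total = 12.42 mm.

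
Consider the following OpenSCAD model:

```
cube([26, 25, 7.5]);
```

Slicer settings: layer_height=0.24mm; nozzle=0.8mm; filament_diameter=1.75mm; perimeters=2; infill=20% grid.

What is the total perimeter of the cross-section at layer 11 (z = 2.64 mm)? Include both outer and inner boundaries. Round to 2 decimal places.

At z = 2.64 mm: the cube is present — its section is the full 26×25 rectangle (perimeter 102.00 mm). Overall, the cross-section is a single solid region. Total boundary length (outer) = 102.00 mm.

102.00 mm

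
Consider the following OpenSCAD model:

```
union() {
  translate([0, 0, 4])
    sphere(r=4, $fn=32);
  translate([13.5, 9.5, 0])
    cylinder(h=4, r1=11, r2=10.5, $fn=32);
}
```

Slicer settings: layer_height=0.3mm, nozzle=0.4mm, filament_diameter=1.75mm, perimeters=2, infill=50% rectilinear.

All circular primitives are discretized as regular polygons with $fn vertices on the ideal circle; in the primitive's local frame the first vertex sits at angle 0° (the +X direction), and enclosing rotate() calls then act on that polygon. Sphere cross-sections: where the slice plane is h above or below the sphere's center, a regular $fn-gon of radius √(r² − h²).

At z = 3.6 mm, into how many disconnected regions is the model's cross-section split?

2

At z = 3.6 mm: the r=4 sphere slices to a regular 32-gon of circumradius 3.980 (√(r²−h²) with h=0.4 from center); the cone at (13.5, 9.5) (r1=11→r2=10.5) has section circumradius 10.550 here — a regular 32-gon; Merging all regions: the 2 present regions are separate (no shared area or edge), so areas and boundary lengths simply add and each stays a separate island — 2 connected regions. The result has 2 disconnected regions.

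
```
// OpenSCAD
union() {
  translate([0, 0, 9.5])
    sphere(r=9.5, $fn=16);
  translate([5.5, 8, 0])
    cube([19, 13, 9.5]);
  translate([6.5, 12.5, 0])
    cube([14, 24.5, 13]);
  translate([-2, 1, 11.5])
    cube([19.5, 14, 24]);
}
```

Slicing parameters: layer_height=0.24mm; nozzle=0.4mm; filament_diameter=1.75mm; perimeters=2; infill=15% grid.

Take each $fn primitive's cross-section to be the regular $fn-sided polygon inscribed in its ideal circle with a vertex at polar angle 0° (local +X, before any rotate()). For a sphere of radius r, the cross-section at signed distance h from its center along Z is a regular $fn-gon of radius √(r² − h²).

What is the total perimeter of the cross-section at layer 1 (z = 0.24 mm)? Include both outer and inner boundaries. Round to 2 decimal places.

At z = 0.24 mm: the sphere: section is a regular 16-gon, circumradius = √(r²−h²) = √(9.5²−9.26²) = 2.122 (perimeter = 2·16·2.122·sin(180°/16) = 13.25 mm); the cube at (5.5, 8) is present — its section is the full 19×13 rectangle (perimeter 64.00 mm); the cube at (6.5, 12.5) (footprint 14×24.5) is included at this height (perimeter 77.00 mm); the cube at (-2, 1) is not intersected at this z (z outside [11.5, 35.5]); Combining (union): the regions partially overlap (shared area 119.00 mm²), so the edge portions inside another operand are dropped and the merged outline is re-measured after clipping — boundary = 109.25 mm. Overall, the cross-section has 2 separate islands. Total boundary length (outer) = 109.25 mm.

109.25 mm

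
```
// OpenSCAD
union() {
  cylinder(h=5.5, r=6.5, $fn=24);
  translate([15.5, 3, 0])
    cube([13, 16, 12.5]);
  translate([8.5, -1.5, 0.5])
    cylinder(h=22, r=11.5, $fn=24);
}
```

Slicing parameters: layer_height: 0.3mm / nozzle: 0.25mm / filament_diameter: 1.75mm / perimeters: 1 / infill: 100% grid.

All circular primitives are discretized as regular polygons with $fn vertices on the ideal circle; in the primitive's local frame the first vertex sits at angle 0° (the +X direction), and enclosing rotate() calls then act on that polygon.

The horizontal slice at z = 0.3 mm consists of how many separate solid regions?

2

At z = 0.3 mm: the cylinder: section is a regular 24-gon, circumradius r=6.5; the cube at (15.5, 3) (footprint 13×16) is included at this height; the cylinder at (8.5, -1.5) is absent (z outside [0.5, 22.5]); Combining (union): the 2 present regions are separate (no shared area or edge), so areas and boundary lengths simply add and each stays a separate island — 2 connected regions. The result has 2 disconnected regions.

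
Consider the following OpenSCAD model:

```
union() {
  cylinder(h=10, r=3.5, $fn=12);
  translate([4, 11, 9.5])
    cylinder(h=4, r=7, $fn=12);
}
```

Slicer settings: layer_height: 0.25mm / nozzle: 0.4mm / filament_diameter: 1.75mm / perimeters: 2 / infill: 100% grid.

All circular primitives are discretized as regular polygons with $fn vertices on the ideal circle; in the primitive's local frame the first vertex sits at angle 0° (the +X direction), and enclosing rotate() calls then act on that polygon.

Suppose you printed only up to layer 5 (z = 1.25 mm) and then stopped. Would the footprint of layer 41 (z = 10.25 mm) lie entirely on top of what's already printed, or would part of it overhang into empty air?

Compare the two slices. At z = 1.25: the r=3.5 cylinder gives a regular 12-gon of circumradius 3.5 (constant along its height) (area = (12/2)·3.500²·sin(360°/12) = 36.75 mm²); the cylinder at (4, 11) is absent (z outside [9.5, 13.5]); Taking the union: only the r=3.5 cylinder is present, so the union is just that shape — area = 36.75 mm². At z = 10.25: the cylinder does not reach this height (z outside [0, 10]); the r=7 cylinder at (4, 11) contributes a regular 12-gon of circumradius 7 (area = (12/2)·7.000²·sin(360°/12) = 147.00 mm²); Taking the union: only the r=7 cylinder at (4, 11) is present, so the union is just that shape — area = 147.00 mm². Checking containment: at z = 10.25 the cross-section extends beyond the z = 1.25 cross-section by about 147.00 mm².

part overhangs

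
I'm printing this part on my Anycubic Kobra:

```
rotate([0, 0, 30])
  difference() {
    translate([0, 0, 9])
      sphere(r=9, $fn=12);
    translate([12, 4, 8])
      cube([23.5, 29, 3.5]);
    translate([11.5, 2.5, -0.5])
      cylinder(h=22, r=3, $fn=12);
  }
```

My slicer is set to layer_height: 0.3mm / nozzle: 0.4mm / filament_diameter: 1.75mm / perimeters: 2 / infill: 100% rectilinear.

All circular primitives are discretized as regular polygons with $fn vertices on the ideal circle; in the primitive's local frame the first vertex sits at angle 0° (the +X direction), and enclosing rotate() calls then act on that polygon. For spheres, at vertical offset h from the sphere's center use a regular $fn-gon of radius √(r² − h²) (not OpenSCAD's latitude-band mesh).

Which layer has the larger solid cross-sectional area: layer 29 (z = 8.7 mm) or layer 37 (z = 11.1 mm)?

Layer 29 (z = 8.7): the r=9 sphere slices to a regular 12-gon of circumradius 8.995 (√(r²−h²) with h=0.3 from center) (area = (12/2)·8.995²·sin(360°/12) = 242.73 mm²); the cube at (12, 4) is present — its section is the full 23.5×29 rectangle (area 681.50 mm²); the r=3 cylinder at (11.5, 2.5) contributes a regular 12-gon of circumradius 3 (area = (12/2)·3.000²·sin(360°/12) = 27.00 mm²); Taking the first minus the rest: starting from the r=9 sphere (242.73 mm²), the 23.5×29 cube at (12, 4) misses the remaining region (no effect); the r=3 cylinder at (11.5, 2.5) misses the remaining region (no effect) — area = 242.73 mm²; (whole slice rotated 30° about Z — lengths, areas and connectivity unchanged). So its area = 242.73 mm². Layer 37 (z = 11.1): the sphere: section is a regular 12-gon, circumradius = √(r²−h²) = √(9²−2.1²) = 8.752 (area = (12/2)·8.752²·sin(360°/12) = 229.77 mm²); the cube at (12, 4) (footprint 23.5×29) is included at this height (area 681.50 mm²); the r=3 cylinder at (11.5, 2.5) gives a regular 12-gon of circumradius 3 (constant along its height) (area = (12/2)·3.000²·sin(360°/12) = 27.00 mm²); Taking the first minus the rest: starting from the r=9 sphere (229.77 mm²), the 23.5×29 cube at (12, 4) misses the remaining region (no effect); the r=3 cylinder at (11.5, 2.5) misses the remaining region (no effect) — area = 229.77 mm²; (rotated 30° about Z; rotation is an isometry so areas/perimeters/island counts are preserved). So its area = 229.77 mm². Layer 29 is larger (242.73 vs 229.77 mm²).

layer 29 (z = 8.7 mm)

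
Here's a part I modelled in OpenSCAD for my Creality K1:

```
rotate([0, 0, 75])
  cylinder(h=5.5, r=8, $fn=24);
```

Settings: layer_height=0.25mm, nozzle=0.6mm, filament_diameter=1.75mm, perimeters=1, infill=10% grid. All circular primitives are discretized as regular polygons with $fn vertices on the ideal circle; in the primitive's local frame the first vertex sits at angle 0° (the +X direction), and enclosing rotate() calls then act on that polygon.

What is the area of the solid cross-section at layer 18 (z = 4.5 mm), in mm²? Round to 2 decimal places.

At z = 4.5 mm: the r=8 cylinder contributes a regular 24-gon of circumradius 8 (area = (24/2)·8.000²·sin(360°/24) = 198.77 mm²); (whole slice rotated 75° about Z — lengths, areas and connectivity unchanged). Overall, the cross-section is a single solid region. Net area = 198.77 mm².

198.77 mm²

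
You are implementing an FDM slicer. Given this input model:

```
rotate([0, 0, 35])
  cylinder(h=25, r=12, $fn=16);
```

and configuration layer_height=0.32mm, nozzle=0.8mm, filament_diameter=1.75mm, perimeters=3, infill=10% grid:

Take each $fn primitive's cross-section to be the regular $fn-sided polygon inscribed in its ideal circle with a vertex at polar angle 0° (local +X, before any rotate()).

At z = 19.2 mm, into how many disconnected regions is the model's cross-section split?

1

At z = 19.2 mm: the r=12 cylinder gives a regular 16-gon of circumradius 12 (constant along its height); (whole slice rotated 35° about Z — lengths, areas and connectivity unchanged). The result has 1 disconnected region.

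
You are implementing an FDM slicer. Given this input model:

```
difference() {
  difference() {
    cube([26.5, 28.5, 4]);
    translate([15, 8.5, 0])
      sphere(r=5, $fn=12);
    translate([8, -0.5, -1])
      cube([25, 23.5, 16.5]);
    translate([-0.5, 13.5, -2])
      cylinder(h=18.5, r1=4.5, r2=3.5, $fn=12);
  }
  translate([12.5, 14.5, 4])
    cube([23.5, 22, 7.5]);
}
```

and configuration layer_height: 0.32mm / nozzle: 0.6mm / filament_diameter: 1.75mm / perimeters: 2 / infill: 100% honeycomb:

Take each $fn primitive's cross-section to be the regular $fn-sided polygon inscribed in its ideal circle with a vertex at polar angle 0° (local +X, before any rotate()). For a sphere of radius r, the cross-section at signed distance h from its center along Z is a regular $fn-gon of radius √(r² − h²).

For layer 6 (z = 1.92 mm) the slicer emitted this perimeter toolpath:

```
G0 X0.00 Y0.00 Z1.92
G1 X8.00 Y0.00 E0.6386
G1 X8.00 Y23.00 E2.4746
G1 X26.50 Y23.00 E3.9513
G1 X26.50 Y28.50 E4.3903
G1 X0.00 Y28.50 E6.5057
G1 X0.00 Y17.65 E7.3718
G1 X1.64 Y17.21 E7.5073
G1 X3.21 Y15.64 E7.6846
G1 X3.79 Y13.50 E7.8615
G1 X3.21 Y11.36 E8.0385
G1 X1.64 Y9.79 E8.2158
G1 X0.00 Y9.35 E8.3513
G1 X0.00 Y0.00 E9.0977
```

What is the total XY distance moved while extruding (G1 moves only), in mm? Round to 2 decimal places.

Sum the Euclidean lengths of each G1 segment: total = 113.97 mm.

113.97 mm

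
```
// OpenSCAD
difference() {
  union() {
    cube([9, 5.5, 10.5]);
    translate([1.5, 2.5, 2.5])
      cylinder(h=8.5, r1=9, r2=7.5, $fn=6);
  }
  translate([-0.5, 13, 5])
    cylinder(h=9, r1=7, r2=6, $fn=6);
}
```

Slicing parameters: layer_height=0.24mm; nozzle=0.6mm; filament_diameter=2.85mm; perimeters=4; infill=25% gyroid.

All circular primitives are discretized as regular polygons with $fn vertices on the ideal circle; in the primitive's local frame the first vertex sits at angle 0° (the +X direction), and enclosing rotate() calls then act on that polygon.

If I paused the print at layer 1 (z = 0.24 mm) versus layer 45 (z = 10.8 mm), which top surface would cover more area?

layer 45 (z = 10.8 mm)

Layer 1 (z = 0.24): the cube (footprint 9×5.5) is included at this height (area 49.50 mm²); the cone at (1.5, 2.5) is not intersected at this z (z outside [2.5, 11]); Merging all regions: only the 9×5.5 cube is present, so the union is just that shape — area = 49.50 mm²; the cone at (-0.5, 13) does not reach this height (z outside [5, 14]); Taking the first minus the rest: none of the subtracted shapes is present at this height, so that combined region is unchanged — area = 49.50 mm². So its area = 49.50 mm². Layer 45 (z = 10.8): the cube is not intersected at this z (z outside [0, 10.5]); the cone at (1.5, 2.5) (r1=9→r2=7.5) has section circumradius 7.535 here — a regular 6-gon (area = (6/2)·7.535²·sin(360°/6) = 147.52 mm²); Taking the union: only the cone at (1.5, 2.5) is present, so the union is just that shape — area = 147.52 mm²; the cone at (-0.5, 13) contributes a regular 6-gon of circumradius 6.356 (interpolated between r1=7 and r2=6 at t=0.644) (area = (6/2)·6.356²·sin(360°/6) = 104.94 mm²); Taking the first minus the rest: starting from the result so far (147.52 mm²), the cone at (-0.5, 13) partially overlaps it — only the 8.92 mm² overlap (of its 104.94 mm²) is removed, clipping the outline — area = 138.60 mm². So its area = 138.60 mm². Layer 45 is larger (138.60 vs 49.50 mm²).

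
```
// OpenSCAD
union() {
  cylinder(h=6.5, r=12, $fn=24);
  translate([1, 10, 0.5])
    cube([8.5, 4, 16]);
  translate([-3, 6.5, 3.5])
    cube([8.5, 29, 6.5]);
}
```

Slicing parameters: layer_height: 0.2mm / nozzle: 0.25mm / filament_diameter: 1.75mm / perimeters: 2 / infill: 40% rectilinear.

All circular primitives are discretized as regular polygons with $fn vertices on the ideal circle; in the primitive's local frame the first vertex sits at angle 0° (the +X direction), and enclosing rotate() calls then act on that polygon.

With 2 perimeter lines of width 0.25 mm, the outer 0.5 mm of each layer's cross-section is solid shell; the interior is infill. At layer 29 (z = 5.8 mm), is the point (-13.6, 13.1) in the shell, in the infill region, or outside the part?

outside

At z = 5.8 mm: the cylinder: section is a regular 24-gon, circumradius r=12; the cube at (1, 10) (footprint 8.5×4) is included at this height; the cube at (-3, 6.5) (footprint 8.5×29) is included at this height; Merging all regions: the regions partially overlap (shared area 61.70 mm²), so overlapping operands fuse into one piece — 1 connected region. Overall, the cross-section is a single solid region. The nearest boundary edge runs (-10.39, 6.00)→(-8.49, 8.49); distance from the point to it = 6.89 mm. The point is not inside any of the regions above, so it lies outside the cross-section (6.89 mm from the nearest boundary).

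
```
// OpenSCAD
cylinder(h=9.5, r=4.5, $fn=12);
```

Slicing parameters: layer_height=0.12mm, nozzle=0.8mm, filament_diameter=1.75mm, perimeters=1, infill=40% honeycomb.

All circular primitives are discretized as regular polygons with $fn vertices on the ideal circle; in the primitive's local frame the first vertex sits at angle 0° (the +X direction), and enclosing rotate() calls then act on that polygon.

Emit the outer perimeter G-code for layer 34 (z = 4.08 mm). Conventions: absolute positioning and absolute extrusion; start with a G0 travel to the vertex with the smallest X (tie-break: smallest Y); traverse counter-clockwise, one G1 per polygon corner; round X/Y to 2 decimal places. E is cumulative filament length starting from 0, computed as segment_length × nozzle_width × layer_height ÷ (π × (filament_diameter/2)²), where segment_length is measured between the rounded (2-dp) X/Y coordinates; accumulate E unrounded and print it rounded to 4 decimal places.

G0 X-4.50 Y0.00 Z4.08
G1 X-3.90 Y-2.25 E0.0929
G1 X-2.25 Y-3.90 E0.1861
G1 X0.00 Y-4.50 E0.2790
G1 X2.25 Y-3.90 E0.3720
G1 X3.90 Y-2.25 E0.4651
G1 X4.50 Y0.00 E0.5580
G1 X3.90 Y2.25 E0.6510
G1 X2.25 Y3.90 E0.7441
G1 X0.00 Y4.50 E0.8370
G1 X-2.25 Y3.90 E0.9300
G1 X-3.90 Y2.25 E1.0231
G1 X-4.50 Y0.00 E1.1161

At z = 4.08 mm: the r=4.5 cylinder contributes a regular 12-gon of circumradius 4.5. The outline is a single polygon with 12 vertices. Extrusion per mm of travel: 0.8 × 0.12 / (π × 0.875²) = 0.039912. Accumulating E over each segment gives final E = 1.1161.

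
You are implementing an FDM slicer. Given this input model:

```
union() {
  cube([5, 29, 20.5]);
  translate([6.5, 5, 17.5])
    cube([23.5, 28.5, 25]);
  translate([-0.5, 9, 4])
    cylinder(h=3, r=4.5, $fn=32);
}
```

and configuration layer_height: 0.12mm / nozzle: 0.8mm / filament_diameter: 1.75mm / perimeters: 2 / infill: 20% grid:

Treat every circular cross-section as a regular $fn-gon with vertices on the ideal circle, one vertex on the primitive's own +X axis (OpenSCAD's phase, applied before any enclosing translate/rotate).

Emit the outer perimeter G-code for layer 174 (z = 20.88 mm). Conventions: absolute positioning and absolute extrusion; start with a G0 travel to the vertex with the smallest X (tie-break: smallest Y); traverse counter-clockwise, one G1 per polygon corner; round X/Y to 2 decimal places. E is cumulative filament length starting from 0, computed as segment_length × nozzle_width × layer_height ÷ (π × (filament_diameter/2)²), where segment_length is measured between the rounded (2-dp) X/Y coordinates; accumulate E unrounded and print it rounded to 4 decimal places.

G0 X6.50 Y5.00 Z20.88
G1 X30.00 Y5.00 E0.9379
G1 X30.00 Y33.50 E2.0754
G1 X6.50 Y33.50 E3.0134
G1 X6.50 Y5.00 E4.1509

At z = 20.88 mm: the cube is absent (z outside [0, 20.5]); the 23.5×28.5 cube at (6.5, 5) contributes its full rectangle; the cylinder at (-0.5, 9) is not intersected at this z (z outside [4, 7]); Combining (union): only the 23.5×28.5 cube at (6.5, 5) is present, so the union is just that shape — 1 connected region. The outline is a single polygon with 4 vertices. Extrusion per mm of travel: 0.8 × 0.12 / (π × 0.875²) = 0.039912. Accumulating E over each segment gives final E = 4.1509.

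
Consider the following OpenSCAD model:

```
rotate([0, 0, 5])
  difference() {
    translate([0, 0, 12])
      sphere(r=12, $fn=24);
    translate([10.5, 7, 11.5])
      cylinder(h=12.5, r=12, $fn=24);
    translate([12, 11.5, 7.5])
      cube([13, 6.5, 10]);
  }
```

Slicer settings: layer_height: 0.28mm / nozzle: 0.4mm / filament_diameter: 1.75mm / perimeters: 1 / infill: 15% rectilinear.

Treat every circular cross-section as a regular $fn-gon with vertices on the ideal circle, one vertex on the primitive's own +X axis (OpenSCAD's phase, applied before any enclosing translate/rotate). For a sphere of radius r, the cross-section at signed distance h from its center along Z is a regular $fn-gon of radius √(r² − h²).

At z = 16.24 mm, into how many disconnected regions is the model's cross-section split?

1

At z = 16.24 mm: the r=12 sphere contributes a regular 24-gon of circumradius √(12²−4.24²) = 11.226; the r=12 cylinder at (10.5, 7) gives a regular 24-gon of circumradius 12 (constant along its height); the 13×6.5 cube at (12, 11.5) contributes its full rectangle; Subtracting the remaining from the first: starting from the r=12 sphere, the r=12 cylinder at (10.5, 7) partially overlaps it — only the 142.50 mm² overlap (of its 447.24 mm²) is removed, clipping the outline; the 13×6.5 cube at (12, 11.5) misses the remaining region (no effect) — 1 connected region; (rotated 5° about Z; rotation is an isometry so areas/perimeters/island counts are preserved). The result has 1 disconnected region.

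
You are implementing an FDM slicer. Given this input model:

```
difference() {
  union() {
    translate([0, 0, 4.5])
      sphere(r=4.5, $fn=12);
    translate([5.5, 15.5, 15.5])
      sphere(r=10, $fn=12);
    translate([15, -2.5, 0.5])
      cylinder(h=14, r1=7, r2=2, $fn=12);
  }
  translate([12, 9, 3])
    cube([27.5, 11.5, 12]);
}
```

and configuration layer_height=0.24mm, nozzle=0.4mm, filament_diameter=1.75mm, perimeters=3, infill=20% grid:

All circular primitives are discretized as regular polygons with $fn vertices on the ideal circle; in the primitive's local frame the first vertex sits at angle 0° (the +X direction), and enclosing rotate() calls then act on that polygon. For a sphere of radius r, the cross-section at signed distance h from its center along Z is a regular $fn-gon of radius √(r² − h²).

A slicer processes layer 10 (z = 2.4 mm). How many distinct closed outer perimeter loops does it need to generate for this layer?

2

At z = 2.4 mm: the sphere: section is a regular 12-gon, circumradius = √(r²−h²) = √(4.5²−2.1²) = 3.980; the sphere at (5.5, 15.5) does not reach this height (|z−center|=13.100 > r=10); the cone at (15, -2.5) contributes a regular 12-gon of circumradius 6.321 (interpolated between r1=7 and r2=2 at t=0.136); Merging all regions: the 2 present regions are separate (no shared area or edge), so areas and boundary lengths simply add and each stays a separate island — 2 connected regions; the cube at (12, 9) is absent (z outside [3, 15]); Subtracting the remaining from the first: none of the subtracted shapes is present at this height, so the result so far is unchanged — 2 connected regions. The result has 2 disconnected regions.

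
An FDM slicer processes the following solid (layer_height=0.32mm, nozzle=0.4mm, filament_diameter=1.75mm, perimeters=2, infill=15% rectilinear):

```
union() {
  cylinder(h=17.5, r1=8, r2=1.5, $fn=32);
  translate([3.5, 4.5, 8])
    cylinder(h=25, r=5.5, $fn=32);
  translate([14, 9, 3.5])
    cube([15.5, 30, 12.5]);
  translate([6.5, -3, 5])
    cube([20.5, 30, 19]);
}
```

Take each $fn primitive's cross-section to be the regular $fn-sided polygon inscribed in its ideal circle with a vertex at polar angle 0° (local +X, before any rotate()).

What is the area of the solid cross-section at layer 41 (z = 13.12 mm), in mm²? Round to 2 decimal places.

At z = 13.12 mm: the cone: at t=0.750 of its height the radius interpolates to r₁+(r₂−r₁)t = 3.127, giving a regular 32-gon of that circumradius (area = (32/2)·3.127²·sin(360°/32) = 30.52 mm²); the r=5.5 cylinder at (3.5, 4.5) contributes a regular 32-gon of circumradius 5.5 (area = (32/2)·5.500²·sin(360°/32) = 94.42 mm²); the cube at (14, 9) is present — its section is the full 15.5×30 rectangle (area 465.00 mm²); the cube at (6.5, -3) (footprint 20.5×30) is included at this height (area 615.00 mm²); Merging all regions: the regions partially overlap — summed areas 1204.94 mm² minus the doubly-counted overlap 262.16 mm² gives 942.79 mm² — area = 942.79 mm². Overall, the cross-section is a single solid region. Net area = 942.79 mm².

942.79 mm²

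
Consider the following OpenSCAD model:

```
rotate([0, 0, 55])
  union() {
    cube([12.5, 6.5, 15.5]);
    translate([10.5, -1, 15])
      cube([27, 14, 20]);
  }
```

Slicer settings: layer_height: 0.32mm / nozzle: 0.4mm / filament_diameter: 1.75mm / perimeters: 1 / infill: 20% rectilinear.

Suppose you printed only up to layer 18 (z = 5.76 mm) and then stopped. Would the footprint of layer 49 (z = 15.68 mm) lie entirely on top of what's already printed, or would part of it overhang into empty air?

Compare the two slices. At z = 5.76: the 12.5×6.5 cube contributes its full rectangle (area 81.25 mm²); the cube at (10.5, -1) is absent (z outside [15, 35]); Merging all regions: only the 12.5×6.5 cube is present, so the union is just that shape — area = 81.25 mm²; (whole slice rotated 55° about Z — lengths, areas and connectivity unchanged). At z = 15.68: the cube does not reach this height (z outside [0, 15.5]); the 27×14 cube at (10.5, -1) contributes its full rectangle (area 378.00 mm²); Taking the union: only the 27×14 cube at (10.5, -1) is present, so the union is just that shape — area = 378.00 mm²; (whole slice rotated 55° about Z — lengths, areas and connectivity unchanged). Checking containment: at z = 15.68 the cross-section extends beyond the z = 5.76 cross-section by about 365.00 mm².

part overhangs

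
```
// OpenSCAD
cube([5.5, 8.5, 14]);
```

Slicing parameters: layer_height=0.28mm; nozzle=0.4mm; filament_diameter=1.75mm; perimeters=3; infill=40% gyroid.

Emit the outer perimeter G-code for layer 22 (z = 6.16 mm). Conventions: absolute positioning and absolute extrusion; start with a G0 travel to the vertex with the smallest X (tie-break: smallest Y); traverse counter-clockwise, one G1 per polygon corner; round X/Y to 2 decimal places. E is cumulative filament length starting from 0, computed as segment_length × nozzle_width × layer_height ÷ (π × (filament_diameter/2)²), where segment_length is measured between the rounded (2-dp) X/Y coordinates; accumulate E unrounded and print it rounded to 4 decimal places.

At z = 6.16 mm: the cube (footprint 5.5×8.5) is included at this height. The outline is a single polygon with 4 vertices. Extrusion per mm of travel: 0.4 × 0.28 / (π × 0.875²) = 0.046564. Accumulating E over each segment gives final E = 1.3038.

G0 X0.00 Y0.00 Z6.16
G1 X5.50 Y0.00 E0.2561
G1 X5.50 Y8.50 E0.6519
G1 X0.00 Y8.50 E0.9080
G1 X0.00 Y0.00 E1.3038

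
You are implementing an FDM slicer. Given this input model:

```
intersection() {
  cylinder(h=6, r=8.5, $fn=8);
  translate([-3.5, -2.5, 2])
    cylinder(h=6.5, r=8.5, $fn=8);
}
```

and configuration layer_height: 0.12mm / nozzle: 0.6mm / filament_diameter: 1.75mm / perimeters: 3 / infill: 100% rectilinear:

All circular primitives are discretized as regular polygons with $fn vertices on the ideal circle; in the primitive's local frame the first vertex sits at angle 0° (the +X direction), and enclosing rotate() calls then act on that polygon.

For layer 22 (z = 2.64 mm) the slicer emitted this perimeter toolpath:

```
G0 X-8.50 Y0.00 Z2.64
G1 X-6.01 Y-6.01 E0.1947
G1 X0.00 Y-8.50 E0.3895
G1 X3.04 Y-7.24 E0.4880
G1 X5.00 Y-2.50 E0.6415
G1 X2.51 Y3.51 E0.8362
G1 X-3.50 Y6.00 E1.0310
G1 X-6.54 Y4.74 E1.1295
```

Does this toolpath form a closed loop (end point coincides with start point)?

no

Start point (G0): (-8.50, 0.00). End point (last G1): the path does not return to the start — open.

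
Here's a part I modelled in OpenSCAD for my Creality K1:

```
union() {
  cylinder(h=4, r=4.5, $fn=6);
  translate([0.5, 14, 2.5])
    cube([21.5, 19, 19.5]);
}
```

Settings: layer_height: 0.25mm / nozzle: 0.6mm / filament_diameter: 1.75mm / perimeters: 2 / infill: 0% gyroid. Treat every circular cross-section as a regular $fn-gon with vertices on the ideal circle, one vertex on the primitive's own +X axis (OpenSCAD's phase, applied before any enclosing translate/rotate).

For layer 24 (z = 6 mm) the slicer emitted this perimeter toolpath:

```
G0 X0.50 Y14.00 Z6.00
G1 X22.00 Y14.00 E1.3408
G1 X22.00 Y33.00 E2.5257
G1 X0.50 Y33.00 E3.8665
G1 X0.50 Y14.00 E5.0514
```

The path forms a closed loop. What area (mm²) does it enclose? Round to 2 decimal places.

408.50 mm²

Apply the shoelace formula to the sequence of (X, Y) vertices; enclosed area = 408.50 mm².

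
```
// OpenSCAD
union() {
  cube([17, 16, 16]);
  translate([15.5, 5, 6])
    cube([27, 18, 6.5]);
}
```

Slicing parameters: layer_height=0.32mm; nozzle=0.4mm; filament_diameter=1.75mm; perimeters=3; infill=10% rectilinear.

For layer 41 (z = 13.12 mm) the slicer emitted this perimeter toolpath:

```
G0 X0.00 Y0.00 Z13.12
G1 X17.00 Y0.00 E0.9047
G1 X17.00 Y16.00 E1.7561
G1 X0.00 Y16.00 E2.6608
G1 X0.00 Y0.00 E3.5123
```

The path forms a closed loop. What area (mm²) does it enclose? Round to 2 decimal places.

272.00 mm²

Apply the shoelace formula to the sequence of (X, Y) vertices; enclosed area = 272.00 mm².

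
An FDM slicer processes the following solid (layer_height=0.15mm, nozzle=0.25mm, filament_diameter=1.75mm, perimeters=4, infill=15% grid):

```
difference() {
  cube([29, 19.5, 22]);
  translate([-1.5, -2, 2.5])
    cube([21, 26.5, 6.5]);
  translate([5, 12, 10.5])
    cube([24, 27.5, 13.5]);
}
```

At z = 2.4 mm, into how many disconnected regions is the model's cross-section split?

1

At z = 2.4 mm: the cube is present — its section is the full 29×19.5 rectangle; the cube at (-1.5, -2) is not intersected at this z (z outside [2.5, 9]); the cube at (5, 12) is absent (z outside [10.5, 24]); Subtracting the remaining from the first: none of the subtracted shapes is present at this height, so the 29×19.5 cube is unchanged — 1 connected region. The result has 1 disconnected region.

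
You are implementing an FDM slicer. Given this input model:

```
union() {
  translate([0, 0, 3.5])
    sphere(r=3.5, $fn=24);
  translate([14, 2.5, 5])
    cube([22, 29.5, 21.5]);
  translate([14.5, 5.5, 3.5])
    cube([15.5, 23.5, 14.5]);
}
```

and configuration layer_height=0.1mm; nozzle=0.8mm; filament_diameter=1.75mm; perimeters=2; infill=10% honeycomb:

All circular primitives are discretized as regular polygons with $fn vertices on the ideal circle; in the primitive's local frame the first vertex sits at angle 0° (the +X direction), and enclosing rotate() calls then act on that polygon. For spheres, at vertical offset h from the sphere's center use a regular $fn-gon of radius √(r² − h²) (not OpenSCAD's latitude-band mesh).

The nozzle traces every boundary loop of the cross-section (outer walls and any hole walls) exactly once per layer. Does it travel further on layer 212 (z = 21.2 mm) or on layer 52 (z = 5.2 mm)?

layer 52 (z = 5.2 mm)

Layer 212 (z = 21.2): the sphere does not reach this height (|z−center|=17.700 > r=3.5); the cube at (14, 2.5) (footprint 22×29.5) is included at this height (perimeter 103.00 mm); the cube at (14.5, 5.5) is absent (z outside [3.5, 18]); Merging all regions: only the 22×29.5 cube at (14, 2.5) is present, so the union is just that shape — boundary = 103.00 mm. So its perimeter = 103.00 mm. Layer 52 (z = 5.2): the sphere: section is a regular 24-gon, circumradius = √(r²−h²) = √(3.5²−1.7²) = 3.059 (perimeter = 2·24·3.059·sin(180°/24) = 19.17 mm); the cube at (14, 2.5) (footprint 22×29.5) is included at this height (perimeter 103.00 mm); the 15.5×23.5 cube at (14.5, 5.5) contributes its full rectangle (perimeter 78.00 mm); Taking the union: the regions partially overlap (shared area 364.25 mm²), so the edge portions inside another operand are dropped and the merged outline is re-measured after clipping — boundary = 122.17 mm. So its perimeter = 122.17 mm. Layer 52 is larger (122.17 vs 103.00 mm).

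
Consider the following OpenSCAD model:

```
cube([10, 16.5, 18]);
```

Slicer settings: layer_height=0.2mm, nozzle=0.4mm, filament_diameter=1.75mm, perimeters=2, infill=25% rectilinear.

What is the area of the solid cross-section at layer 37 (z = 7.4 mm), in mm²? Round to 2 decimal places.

At z = 7.4 mm: the 10×16.5 cube contributes its full rectangle (area 165.00 mm²). Overall, the cross-section is a single solid region. Net area = 165.00 mm².

165.00 mm²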